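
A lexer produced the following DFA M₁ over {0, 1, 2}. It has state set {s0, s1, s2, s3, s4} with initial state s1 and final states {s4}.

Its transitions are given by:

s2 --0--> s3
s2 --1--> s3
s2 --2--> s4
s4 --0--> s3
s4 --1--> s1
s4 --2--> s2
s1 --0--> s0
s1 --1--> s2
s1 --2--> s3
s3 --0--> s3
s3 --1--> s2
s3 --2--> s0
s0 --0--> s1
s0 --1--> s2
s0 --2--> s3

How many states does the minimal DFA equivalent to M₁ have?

3

P0 = {s4} | {s0,s1,s2,s3}.
Refine {s0,s1,s2,s3} on symbol 2: members go to different blocks, giving {s0,s1,s3} and {s2}.
No further refinement is possible. Final partition (3 blocks): {s4} | {s0,s1,s3} | {s2}.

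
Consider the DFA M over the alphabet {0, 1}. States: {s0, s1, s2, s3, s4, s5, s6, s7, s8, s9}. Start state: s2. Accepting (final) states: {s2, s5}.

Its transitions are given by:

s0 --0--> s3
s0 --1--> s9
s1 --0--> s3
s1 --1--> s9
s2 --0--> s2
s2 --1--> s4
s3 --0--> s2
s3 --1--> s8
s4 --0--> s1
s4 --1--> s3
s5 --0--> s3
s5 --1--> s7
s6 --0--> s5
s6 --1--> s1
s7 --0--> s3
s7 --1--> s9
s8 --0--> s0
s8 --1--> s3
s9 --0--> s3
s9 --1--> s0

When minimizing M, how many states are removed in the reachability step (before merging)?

Starting at s2 and following transitions, the reachable set is {s0, s1, s2, s3, s4, s8, s9}. That leaves s5, s6, s7 unreachable — 3 in total.

3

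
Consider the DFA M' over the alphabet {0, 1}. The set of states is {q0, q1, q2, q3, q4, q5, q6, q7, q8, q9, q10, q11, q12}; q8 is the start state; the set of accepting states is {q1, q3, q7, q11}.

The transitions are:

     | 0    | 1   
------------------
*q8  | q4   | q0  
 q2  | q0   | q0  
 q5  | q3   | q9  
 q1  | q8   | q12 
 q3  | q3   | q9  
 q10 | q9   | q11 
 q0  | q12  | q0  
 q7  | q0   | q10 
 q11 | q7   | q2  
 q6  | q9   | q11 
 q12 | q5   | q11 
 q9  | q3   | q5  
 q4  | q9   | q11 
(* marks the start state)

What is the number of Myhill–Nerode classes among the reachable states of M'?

7

States {q1,q6} cannot be reached from the start state, so discard them.
Start with accepting vs non-accepting: {q3,q7,q11} | {q0,q2,q4,q5,q8,q9,q10,q12}.
On input 0, block {q3,q7,q11} splits into {q3,q11} and {q7}.
Split {q3,q11} by δ(·,0) → {q3} and {q11}.
On input 0, block {q0,q2,q4,q5,q8,q9,q10,q12} splits into {q0,q2,q4,q8,q10,q12} and {q5,q9}.
On input 0, block {q0,q2,q4,q8,q10,q12} splits into {q0,q2,q8} and {q4,q10,q12}.
Refine {q0,q2,q8} on symbol 0: members go to different blocks, giving {q0,q8} and {q2}.
The partition is now stable with 7 blocks: {q3} | {q0,q8} | {q7} | {q11} | {q5,q9} | {q4,q10,q12} | {q2}.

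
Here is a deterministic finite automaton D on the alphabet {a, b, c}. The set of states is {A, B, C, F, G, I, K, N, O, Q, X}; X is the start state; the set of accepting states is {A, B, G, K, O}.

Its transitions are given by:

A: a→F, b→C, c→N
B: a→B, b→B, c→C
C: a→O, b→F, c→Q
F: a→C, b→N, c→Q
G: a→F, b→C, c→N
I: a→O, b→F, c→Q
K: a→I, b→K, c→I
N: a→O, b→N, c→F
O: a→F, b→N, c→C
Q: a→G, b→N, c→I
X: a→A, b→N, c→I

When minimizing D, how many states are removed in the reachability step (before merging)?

No path from X leads to B, K; the other 9 states are all reachable.

2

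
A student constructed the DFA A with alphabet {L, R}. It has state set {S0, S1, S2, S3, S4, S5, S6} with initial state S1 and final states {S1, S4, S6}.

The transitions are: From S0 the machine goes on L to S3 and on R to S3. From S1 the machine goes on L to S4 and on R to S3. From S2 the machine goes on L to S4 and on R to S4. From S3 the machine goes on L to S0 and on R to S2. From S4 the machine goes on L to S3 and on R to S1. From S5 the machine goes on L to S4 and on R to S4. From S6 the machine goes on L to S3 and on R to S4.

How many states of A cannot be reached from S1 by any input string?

2

No path from S1 leads to S5, S6; the other 5 states are all reachable.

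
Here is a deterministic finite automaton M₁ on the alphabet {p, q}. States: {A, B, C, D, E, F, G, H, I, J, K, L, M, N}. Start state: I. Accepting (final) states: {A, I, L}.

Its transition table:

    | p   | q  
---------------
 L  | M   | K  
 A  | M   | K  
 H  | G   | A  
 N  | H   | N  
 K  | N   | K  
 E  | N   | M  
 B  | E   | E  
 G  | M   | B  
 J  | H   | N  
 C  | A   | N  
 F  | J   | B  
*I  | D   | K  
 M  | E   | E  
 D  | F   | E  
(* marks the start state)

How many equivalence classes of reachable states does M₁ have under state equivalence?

Reachable states from the start: {A,B,D,E,F,G,H,I,J,K,M,N}. Unreachable: {C,L} — drop them.
Initial partition by acceptance: {A,I} | {B,D,E,F,G,H,J,K,M,N}.
Refine {B,D,E,F,G,H,J,K,M,N} on symbol q: members go to different blocks, giving {B,D,E,F,G,J,K,M,N} and {H}.
Refine {B,D,E,F,G,J,K,M,N} on symbol p: members go to different blocks, giving {B,D,E,F,G,K,M} and {J,N}.
On input p, block {B,D,E,F,G,K,M} splits into {B,D,G,M} and {E,F,K}.
Split {B,D,G,M} by δ(·,p) → {B,D,M} and {G}.
Refine {E,F,K} on symbol q: members go to different blocks, giving {E,F} and {K}.
Stable partition: {A,I} | {B,D,M} | {H} | {J,N} | {E,F} | {G} | {K} — 7 equivalence classes.

7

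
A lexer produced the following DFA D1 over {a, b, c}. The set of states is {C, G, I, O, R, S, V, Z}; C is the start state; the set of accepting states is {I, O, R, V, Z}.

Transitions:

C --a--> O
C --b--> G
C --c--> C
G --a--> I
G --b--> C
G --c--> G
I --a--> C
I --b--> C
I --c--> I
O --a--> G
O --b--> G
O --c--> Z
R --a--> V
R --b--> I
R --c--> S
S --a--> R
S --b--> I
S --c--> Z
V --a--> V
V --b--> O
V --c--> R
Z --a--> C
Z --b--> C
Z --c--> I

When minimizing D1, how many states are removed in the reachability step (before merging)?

No path from C leads to R, S, V; the other 5 states are all reachable.

3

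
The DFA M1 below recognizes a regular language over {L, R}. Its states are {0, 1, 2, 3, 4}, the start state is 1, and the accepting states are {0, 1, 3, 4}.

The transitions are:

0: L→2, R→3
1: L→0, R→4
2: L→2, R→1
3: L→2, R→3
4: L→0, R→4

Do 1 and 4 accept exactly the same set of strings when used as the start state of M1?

Yes

Every state is reachable, so we keep all 5.
Initial partition by acceptance: {0,1,3,4} | {2}.
Split {0,1,3,4} by δ(·,L) → {0,3} and {1,4}.
The partition is now stable with 3 blocks: {0,3} | {2} | {1,4}.
1 and 4 lie in the same block of the stable partition, so they are equivalent — no string distinguishes them.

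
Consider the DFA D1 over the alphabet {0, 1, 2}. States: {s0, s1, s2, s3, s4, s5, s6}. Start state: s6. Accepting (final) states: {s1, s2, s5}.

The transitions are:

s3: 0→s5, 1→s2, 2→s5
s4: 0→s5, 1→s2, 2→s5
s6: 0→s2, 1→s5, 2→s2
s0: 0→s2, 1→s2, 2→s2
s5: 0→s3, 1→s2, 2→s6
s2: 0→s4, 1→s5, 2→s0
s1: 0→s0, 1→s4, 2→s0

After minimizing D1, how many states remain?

First remove the unreachable states {s1}; 6 states remain.
P0 = {s2,s5} | {s0,s3,s4,s6}.
Stable partition: {s2,s5} | {s0,s3,s4,s6} — 2 equivalence classes.

2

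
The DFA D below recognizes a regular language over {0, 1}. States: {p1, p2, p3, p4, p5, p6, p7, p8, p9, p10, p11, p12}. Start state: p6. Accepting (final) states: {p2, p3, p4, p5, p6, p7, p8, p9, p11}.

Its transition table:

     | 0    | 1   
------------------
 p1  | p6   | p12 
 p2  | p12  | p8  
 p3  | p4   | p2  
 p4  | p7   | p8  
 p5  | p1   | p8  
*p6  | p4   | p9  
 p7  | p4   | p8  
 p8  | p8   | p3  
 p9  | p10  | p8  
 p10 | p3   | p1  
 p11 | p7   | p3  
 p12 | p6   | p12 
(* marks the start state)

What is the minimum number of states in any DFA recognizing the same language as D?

States {p5,p11} cannot be reached from the start state, so discard them.
Start with accepting vs non-accepting: {p2,p3,p4,p6,p7,p8,p9} | {p1,p10,p12}.
On input 0, block {p2,p3,p4,p6,p7,p8,p9} splits into {p3,p4,p6,p7,p8} and {p2,p9}.
Refine {p3,p4,p6,p7,p8} on symbol 1: members go to different blocks, giving {p4,p7,p8} and {p3,p6}.
On input 1, block {p4,p7,p8} splits into {p4,p7} and {p8}.
Stable partition: {p4,p7} | {p1,p10,p12} | {p2,p9} | {p3,p6} | {p8} — 5 equivalence classes.

5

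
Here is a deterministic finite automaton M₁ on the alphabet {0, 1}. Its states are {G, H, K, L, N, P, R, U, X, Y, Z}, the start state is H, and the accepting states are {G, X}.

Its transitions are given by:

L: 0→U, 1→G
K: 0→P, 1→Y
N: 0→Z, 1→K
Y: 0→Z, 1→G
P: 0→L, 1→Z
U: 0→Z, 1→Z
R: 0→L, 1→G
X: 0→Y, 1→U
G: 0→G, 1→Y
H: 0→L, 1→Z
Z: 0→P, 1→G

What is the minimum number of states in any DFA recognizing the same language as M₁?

States {K,N,R,X} cannot be reached from the start state, so discard them.
P0 = {G} | {H,L,P,U,Y,Z}.
Split {H,L,P,U,Y,Z} by δ(·,1) → {H,P,U} and {L,Y,Z}.
On input 0, block {L,Y,Z} splits into {L,Z} and {Y}.
No further refinement is possible. Final partition (4 blocks): {G} | {H,P,U} | {L,Z} | {Y}.

4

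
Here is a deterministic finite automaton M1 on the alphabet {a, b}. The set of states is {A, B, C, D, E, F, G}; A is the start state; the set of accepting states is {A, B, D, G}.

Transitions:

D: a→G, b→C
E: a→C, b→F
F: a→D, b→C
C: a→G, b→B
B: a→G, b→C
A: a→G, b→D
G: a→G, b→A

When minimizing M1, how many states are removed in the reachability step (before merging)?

Starting at A and following transitions, the reachable set is {A, B, C, D, G}. That leaves E, F unreachable — 2 in total.

2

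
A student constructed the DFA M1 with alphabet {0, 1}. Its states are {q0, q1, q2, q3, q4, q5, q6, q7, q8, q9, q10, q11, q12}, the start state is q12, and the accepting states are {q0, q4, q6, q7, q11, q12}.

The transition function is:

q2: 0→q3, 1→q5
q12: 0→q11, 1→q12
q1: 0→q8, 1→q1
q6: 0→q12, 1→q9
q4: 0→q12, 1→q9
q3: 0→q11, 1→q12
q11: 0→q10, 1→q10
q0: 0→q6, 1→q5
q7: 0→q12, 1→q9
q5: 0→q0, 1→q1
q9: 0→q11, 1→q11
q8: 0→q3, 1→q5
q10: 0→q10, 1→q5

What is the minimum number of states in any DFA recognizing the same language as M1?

10

Reachable states from the start: {q0,q1,q3,q5,q6,q8,q9,q10,q11,q12}. Unreachable: {q2,q4,q7} — drop them.
Initial partition by acceptance: {q0,q6,q11,q12} | {q1,q3,q5,q8,q9,q10}.
Split {q0,q6,q11,q12} by δ(·,0) → {q0,q6,q12} and {q11}.
Refine {q0,q6,q12} on symbol 0: members go to different blocks, giving {q0,q6} and {q12}.
Refine {q0,q6} on symbol 0: members go to different blocks, giving {q0} and {q6}.
Refine {q1,q3,q5,q8,q9,q10} on symbol 0: members go to different blocks, giving {q1,q8,q10} and {q3,q9} and {q5}.
On input 0, block {q1,q8,q10} splits into {q1,q10} and {q8}.
On input 0, block {q1,q10} splits into {q1} and {q10}.
Refine {q3,q9} on symbol 1: members go to different blocks, giving {q3} and {q9}.
The partition is now stable with 10 blocks: {q0} | {q1} | {q11} | {q12} | {q6} | {q3} | {q5} | {q8} | {q10} | {q9}.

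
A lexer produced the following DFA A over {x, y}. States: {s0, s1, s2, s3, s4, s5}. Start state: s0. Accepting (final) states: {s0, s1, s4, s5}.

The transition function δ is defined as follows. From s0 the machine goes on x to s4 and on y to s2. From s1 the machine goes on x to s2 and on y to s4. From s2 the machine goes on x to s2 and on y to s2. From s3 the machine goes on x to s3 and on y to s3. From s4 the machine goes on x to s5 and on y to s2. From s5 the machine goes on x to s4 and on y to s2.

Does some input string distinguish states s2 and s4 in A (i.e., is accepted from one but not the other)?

First remove the unreachable states {s1,s3}; 4 states remain.
P0 = {s0,s4,s5} | {s2}.
The partition is now stable with 2 blocks: {s0,s4,s5} | {s2}.
s2 and s4 end up in different blocks, so they are distinguishable. For instance, the string 'ε' is accepted from only s4.

Yes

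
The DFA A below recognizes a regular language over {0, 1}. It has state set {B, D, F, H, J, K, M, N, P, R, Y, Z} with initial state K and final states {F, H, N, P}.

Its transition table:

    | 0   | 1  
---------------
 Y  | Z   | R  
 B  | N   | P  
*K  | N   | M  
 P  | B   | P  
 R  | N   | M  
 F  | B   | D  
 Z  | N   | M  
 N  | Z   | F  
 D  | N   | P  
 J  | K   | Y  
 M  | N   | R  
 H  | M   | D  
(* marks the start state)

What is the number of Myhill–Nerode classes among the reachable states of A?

Reachable states from the start: {B,D,F,K,M,N,P,R,Z}. Unreachable: {H,J,Y} — drop them.
Initial partition by acceptance: {F,N,P} | {B,D,K,M,R,Z}.
Refine {F,N,P} on symbol 1: members go to different blocks, giving {N,P} and {F}.
Split {N,P} by δ(·,1) → {P} and {N}.
Split {B,D,K,M,R,Z} by δ(·,1) → {K,M,R,Z} and {B,D}.
No further refinement is possible. Final partition (5 blocks): {P} | {K,M,R,Z} | {F} | {N} | {B,D}.

5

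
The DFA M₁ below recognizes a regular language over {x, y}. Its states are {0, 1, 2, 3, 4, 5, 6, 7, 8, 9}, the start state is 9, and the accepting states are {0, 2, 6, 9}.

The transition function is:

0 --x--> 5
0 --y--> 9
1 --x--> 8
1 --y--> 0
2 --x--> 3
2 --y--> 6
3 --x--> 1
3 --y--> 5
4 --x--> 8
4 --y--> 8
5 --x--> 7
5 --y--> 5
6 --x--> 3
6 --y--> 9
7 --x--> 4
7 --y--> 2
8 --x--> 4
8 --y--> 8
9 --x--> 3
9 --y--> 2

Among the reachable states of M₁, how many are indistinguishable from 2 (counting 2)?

Every state is reachable, so we keep all 10.
Start with accepting vs non-accepting: {0,2,6,9} | {1,3,4,5,7,8}.
Split {1,3,4,5,7,8} by δ(·,y) → {3,4,5,8} and {1,7}.
Split {3,4,5,8} by δ(·,x) → {3,5} and {4,8}.
Stable partition: {0,2,6,9} | {3,5} | {1,7} | {4,8} — 4 equivalence classes.
The equivalence class containing 2 is {0,2,6,9}, of size 4.

4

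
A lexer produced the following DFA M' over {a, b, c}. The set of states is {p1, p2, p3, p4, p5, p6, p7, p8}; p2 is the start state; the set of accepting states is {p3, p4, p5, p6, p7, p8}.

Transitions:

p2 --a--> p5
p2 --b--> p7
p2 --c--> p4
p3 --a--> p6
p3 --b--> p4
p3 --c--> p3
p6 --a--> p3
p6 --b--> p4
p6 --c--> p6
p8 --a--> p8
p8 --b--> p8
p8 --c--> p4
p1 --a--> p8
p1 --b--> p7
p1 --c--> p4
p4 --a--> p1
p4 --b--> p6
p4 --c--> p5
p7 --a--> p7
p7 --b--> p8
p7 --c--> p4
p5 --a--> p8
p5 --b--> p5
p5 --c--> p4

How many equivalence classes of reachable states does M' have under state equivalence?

Every state is reachable, so we keep all 8.
Initial partition by acceptance: {p3,p4,p5,p6,p7,p8} | {p1,p2}.
Refine {p3,p4,p5,p6,p7,p8} on symbol a: members go to different blocks, giving {p3,p5,p6,p7,p8} and {p4}.
On input b, block {p3,p5,p6,p7,p8} splits into {p5,p7,p8} and {p3,p6}.
No further refinement is possible. Final partition (4 blocks): {p5,p7,p8} | {p1,p2} | {p4} | {p3,p6}.

4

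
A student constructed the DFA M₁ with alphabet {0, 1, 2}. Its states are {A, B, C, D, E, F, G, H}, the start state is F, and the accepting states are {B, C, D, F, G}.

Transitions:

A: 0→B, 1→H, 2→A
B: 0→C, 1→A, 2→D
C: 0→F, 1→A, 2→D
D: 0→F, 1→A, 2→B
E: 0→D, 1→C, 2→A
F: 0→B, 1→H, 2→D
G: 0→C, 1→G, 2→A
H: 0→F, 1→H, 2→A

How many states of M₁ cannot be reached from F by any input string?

2

No path from F leads to E, G; the other 6 states are all reachable.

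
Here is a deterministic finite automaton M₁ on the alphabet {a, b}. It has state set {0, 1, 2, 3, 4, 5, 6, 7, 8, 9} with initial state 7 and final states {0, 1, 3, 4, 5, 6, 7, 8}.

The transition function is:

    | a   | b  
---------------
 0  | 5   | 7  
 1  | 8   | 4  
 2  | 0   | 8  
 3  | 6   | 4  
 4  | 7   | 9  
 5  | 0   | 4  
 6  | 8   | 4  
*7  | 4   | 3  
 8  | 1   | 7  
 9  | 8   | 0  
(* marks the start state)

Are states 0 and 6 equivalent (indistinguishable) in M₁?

No

States {2} cannot be reached from the start state, so discard them.
P0 = {0,1,3,4,5,6,7,8} | {9}.
On input b, block {0,1,3,4,5,6,7,8} splits into {0,1,3,5,6,7,8} and {4}.
Refine {0,1,3,5,6,7,8} on symbol a: members go to different blocks, giving {0,1,3,5,6,8} and {7}.
Split {0,1,3,5,6,8} by δ(·,b) → {1,3,5,6} and {0,8}.
On input a, block {1,3,5,6} splits into {1,5,6} and {3}.
Stable partition: {1,5,6} | {9} | {4} | {7} | {0,8} | {3} — 6 equivalence classes.
0 and 6 end up in different blocks, so they are distinguishable. For instance, the string 'bb' is accepted from only 0.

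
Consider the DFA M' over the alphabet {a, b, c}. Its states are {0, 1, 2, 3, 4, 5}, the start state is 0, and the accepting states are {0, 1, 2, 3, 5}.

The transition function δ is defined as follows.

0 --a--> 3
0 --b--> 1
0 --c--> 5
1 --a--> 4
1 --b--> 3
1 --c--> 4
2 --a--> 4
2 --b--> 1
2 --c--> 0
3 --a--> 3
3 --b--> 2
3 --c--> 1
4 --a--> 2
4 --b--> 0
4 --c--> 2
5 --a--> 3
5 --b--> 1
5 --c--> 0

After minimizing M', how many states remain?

All states are reachable from the start state.
Start with accepting vs non-accepting: {0,1,2,3,5} | {4}.
Split {0,1,2,3,5} by δ(·,a) → {0,3,5} and {1,2}.
On input c, block {0,3,5} splits into {0,5} and {3}.
Split {1,2} by δ(·,b) → {1} and {2}.
The partition is now stable with 5 blocks: {0,5} | {4} | {1} | {3} | {2}.

5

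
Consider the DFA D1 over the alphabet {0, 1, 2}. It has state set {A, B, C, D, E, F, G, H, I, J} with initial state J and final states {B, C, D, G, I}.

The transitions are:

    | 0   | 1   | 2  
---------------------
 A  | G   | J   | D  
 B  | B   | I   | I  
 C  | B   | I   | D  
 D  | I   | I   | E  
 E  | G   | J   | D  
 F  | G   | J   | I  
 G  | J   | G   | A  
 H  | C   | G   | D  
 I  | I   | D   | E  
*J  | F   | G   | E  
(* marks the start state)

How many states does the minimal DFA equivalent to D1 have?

Reachable states from the start: {A,D,E,F,G,I,J}. Unreachable: {B,C,H} — drop them.
P0 = {D,G,I} | {A,E,F,J}.
On input 0, block {D,G,I} splits into {D,I} and {G}.
On input 0, block {A,E,F,J} splits into {A,E,F} and {J}.
The partition is now stable with 4 blocks: {D,I} | {A,E,F} | {G} | {J}.

4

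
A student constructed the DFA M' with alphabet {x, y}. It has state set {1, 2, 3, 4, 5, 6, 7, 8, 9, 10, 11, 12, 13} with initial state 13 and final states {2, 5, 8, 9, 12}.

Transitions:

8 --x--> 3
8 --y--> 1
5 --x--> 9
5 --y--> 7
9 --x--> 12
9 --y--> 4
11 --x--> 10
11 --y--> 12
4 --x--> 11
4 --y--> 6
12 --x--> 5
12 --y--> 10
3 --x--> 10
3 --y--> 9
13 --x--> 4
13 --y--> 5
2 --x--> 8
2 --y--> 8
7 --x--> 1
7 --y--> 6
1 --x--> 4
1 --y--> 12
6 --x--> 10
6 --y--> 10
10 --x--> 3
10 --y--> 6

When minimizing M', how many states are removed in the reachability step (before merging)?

2

Starting at 13 and following transitions, the reachable set is {1, 3, 4, 5, 6, 7, 9, 10, 11, 12, 13}. That leaves 2, 8 unreachable — 2 in total.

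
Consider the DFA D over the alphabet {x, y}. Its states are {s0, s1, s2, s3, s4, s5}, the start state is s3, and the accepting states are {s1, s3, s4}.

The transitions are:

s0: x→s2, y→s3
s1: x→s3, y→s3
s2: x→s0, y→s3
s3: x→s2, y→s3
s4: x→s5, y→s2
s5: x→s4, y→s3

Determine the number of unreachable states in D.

BFS from s3 reaches {s0, s2, s3}; the 3 state(s) s1, s4, s5 are never visited.

3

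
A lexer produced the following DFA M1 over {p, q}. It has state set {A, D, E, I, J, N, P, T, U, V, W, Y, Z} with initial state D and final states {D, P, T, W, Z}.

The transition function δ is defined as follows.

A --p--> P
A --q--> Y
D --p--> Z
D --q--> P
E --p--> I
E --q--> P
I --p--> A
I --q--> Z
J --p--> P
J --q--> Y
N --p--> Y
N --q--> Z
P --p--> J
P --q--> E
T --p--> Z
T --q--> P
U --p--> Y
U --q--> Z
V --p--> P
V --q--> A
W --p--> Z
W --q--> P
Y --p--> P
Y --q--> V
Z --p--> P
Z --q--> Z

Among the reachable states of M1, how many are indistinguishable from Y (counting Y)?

4

States {N,T,U,W} cannot be reached from the start state, so discard them.
Start with accepting vs non-accepting: {D,P,Z} | {A,E,I,J,V,Y}.
Split {D,P,Z} by δ(·,p) → {D,Z} and {P}.
Split {D,Z} by δ(·,p) → {D} and {Z}.
On input p, block {A,E,I,J,V,Y} splits into {A,J,V,Y} and {E,I}.
Refine {E,I} on symbol p: members go to different blocks, giving {E} and {I}.
The partition is now stable with 6 blocks: {D} | {A,J,V,Y} | {P} | {Z} | {E} | {I}.
State Y belongs to the block {A,J,V,Y}, which has 4 states.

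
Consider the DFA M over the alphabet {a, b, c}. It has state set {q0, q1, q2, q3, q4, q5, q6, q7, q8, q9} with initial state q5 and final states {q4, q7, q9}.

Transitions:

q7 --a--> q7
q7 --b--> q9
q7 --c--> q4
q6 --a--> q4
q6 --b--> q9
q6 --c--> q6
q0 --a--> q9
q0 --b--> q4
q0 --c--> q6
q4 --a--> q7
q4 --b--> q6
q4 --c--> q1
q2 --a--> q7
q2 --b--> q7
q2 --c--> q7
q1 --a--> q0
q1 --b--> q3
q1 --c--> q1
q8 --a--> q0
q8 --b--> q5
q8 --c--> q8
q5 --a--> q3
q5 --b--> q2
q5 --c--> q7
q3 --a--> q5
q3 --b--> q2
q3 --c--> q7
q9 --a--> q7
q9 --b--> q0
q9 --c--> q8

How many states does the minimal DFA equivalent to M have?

All states are reachable from the start state.
P0 = {q4,q7,q9} | {q0,q1,q2,q3,q5,q6,q8}.
Refine {q4,q7,q9} on symbol b: members go to different blocks, giving {q4,q9} and {q7}.
Split {q0,q1,q2,q3,q5,q6,q8} by δ(·,a) → {q1,q3,q5,q8} and {q0,q6} and {q2}.
On input a, block {q1,q3,q5,q8} splits into {q1,q8} and {q3,q5}.
No further refinement is possible. Final partition (6 blocks): {q4,q9} | {q1,q8} | {q7} | {q0,q6} | {q2} | {q3,q5}.

6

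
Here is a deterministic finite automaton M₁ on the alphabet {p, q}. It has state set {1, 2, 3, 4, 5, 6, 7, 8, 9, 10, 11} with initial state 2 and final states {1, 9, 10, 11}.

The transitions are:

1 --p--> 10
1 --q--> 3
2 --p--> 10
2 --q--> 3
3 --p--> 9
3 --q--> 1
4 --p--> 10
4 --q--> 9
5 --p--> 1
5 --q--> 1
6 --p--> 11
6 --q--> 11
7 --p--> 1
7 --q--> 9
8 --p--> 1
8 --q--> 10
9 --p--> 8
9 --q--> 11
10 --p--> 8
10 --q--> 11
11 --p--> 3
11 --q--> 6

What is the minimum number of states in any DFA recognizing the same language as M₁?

Reachable states from the start: {1,2,3,6,8,9,10,11}. Unreachable: {4,5,7} — drop them.
Initial partition by acceptance: {1,9,10,11} | {2,3,6,8}.
Split {1,9,10,11} by δ(·,p) → {9,10,11} and {1}.
Split {9,10,11} by δ(·,q) → {9,10} and {11}.
Refine {2,3,6,8} on symbol p: members go to different blocks, giving {2,3} and {6} and {8}.
Refine {2,3} on symbol q: members go to different blocks, giving {2} and {3}.
Stable partition: {9,10} | {2} | {1} | {11} | {6} | {8} | {3} — 7 equivalence classes.

7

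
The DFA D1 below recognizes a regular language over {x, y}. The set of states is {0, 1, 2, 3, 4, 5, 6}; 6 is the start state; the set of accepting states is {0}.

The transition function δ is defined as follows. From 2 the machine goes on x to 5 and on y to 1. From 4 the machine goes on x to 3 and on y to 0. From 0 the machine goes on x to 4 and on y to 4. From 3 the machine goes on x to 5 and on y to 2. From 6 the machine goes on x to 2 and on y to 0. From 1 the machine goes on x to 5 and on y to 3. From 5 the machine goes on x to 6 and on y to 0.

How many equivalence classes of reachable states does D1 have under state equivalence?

4

Start with accepting vs non-accepting: {0} | {1,2,3,4,5,6}.
Refine {1,2,3,4,5,6} on symbol y: members go to different blocks, giving {1,2,3} and {4,5,6}.
Refine {4,5,6} on symbol x: members go to different blocks, giving {4,6} and {5}.
The partition is now stable with 4 blocks: {0} | {1,2,3} | {4,6} | {5}.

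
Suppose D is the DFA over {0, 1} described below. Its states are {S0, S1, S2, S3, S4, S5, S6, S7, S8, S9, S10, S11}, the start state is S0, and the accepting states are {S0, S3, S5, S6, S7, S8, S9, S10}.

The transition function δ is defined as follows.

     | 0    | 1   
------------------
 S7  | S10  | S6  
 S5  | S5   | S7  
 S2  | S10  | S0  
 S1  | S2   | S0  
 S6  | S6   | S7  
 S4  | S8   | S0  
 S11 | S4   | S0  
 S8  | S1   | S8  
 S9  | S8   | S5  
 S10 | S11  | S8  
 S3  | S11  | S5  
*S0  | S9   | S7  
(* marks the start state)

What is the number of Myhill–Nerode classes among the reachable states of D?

First remove the unreachable states {S3}; 11 states remain.
Initial partition by acceptance: {S0,S5,S6,S7,S8,S9,S10} | {S1,S2,S4,S11}.
On input 0, block {S0,S5,S6,S7,S8,S9,S10} splits into {S0,S5,S6,S7,S9} and {S8,S10}.
Refine {S0,S5,S6,S7,S9} on symbol 0: members go to different blocks, giving {S0,S5,S6} and {S7,S9}.
On input 0, block {S0,S5,S6} splits into {S5,S6} and {S0}.
On input 0, block {S1,S2,S4,S11} splits into {S1,S11} and {S2,S4}.
No further refinement is possible. Final partition (6 blocks): {S5,S6} | {S1,S11} | {S8,S10} | {S7,S9} | {S0} | {S2,S4}.

6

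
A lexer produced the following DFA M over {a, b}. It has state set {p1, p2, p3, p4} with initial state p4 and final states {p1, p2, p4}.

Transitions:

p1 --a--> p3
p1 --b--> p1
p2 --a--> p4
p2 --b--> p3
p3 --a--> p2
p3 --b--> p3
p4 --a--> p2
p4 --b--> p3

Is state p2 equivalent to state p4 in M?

Yes

First remove the unreachable states {p1}; 3 states remain.
Start with accepting vs non-accepting: {p2,p4} | {p3}.
The partition is now stable with 2 blocks: {p2,p4} | {p3}.
p2 and p4 lie in the same block of the stable partition, so they are equivalent — no string distinguishes them.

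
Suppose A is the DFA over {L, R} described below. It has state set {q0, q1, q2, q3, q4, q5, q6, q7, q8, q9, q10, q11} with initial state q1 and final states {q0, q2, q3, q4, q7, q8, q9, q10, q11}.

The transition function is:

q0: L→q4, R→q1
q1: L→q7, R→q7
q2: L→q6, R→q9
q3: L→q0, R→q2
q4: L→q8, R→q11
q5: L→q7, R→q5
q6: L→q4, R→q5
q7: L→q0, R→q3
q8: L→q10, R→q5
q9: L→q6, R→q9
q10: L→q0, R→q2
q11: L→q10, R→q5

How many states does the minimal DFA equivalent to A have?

All states are reachable from the start state.
Start with accepting vs non-accepting: {q0,q2,q3,q4,q7,q8,q9,q10,q11} | {q1,q5,q6}.
Split {q0,q2,q3,q4,q7,q8,q9,q10,q11} by δ(·,L) → {q0,q3,q4,q7,q8,q10,q11} and {q2,q9}.
Refine {q0,q3,q4,q7,q8,q10,q11} on symbol R: members go to different blocks, giving {q0,q8,q11} and {q3,q10} and {q4,q7}.
Refine {q0,q8,q11} on symbol L: members go to different blocks, giving {q8,q11} and {q0}.
On input R, block {q1,q5,q6} splits into {q5,q6} and {q1}.
Refine {q4,q7} on symbol L: members go to different blocks, giving {q4} and {q7}.
Refine {q5,q6} on symbol L: members go to different blocks, giving {q5} and {q6}.
No further refinement is possible. Final partition (9 blocks): {q8,q11} | {q5} | {q2,q9} | {q3,q10} | {q4} | {q0} | {q1} | {q7} | {q6}.

9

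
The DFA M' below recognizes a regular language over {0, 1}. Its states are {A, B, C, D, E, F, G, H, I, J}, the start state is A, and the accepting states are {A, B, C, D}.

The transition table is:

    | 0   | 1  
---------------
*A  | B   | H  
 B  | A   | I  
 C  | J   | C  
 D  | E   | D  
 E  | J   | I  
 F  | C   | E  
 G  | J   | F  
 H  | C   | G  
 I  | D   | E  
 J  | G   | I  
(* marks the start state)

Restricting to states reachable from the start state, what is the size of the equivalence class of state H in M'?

3

Every state is reachable, so we keep all 10.
Initial partition by acceptance: {A,B,C,D} | {E,F,G,H,I,J}.
On input 0, block {A,B,C,D} splits into {A,B} and {C,D}.
On input 0, block {E,F,G,H,I,J} splits into {E,G,J} and {F,H,I}.
Stable partition: {A,B} | {E,G,J} | {C,D} | {F,H,I} — 4 equivalence classes.
State H belongs to the block {F,H,I}, which has 3 states.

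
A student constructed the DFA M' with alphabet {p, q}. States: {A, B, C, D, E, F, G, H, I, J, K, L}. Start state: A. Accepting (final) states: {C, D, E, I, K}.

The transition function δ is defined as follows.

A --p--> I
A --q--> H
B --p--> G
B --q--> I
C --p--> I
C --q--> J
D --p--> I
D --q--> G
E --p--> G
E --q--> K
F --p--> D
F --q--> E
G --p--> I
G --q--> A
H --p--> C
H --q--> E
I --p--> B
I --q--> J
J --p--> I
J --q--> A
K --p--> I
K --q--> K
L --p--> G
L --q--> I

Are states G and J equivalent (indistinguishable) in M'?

Yes

Reachable states from the start: {A,B,C,E,G,H,I,J,K}. Unreachable: {D,F,L} — drop them.
Initial partition by acceptance: {C,E,I,K} | {A,B,G,H,J}.
Refine {C,E,I,K} on symbol p: members go to different blocks, giving {C,K} and {E,I}.
On input q, block {C,K} splits into {C} and {K}.
On input p, block {A,B,G,H,J} splits into {A,G,J} and {B} and {H}.
Split {A,G,J} by δ(·,q) → {G,J} and {A}.
On input p, block {E,I} splits into {E} and {I}.
No further refinement is possible. Final partition (8 blocks): {C} | {G,J} | {E} | {K} | {B} | {H} | {A} | {I}.
G and J lie in the same block of the stable partition, so they are equivalent — no string distinguishes them.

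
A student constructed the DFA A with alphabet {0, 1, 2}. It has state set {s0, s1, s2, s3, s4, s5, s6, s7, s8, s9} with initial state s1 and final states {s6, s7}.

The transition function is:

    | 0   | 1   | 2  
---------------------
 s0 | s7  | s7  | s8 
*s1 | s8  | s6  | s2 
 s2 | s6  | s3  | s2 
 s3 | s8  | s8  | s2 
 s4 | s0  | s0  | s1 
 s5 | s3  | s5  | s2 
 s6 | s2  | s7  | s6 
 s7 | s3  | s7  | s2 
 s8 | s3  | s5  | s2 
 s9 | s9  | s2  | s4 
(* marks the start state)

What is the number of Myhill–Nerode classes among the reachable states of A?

5

States {s0,s4,s9} cannot be reached from the start state, so discard them.
Start with accepting vs non-accepting: {s6,s7} | {s1,s2,s3,s5,s8}.
Split {s6,s7} by δ(·,2) → {s6} and {s7}.
Split {s1,s2,s3,s5,s8} by δ(·,0) → {s1,s3,s5,s8} and {s2}.
Split {s1,s3,s5,s8} by δ(·,1) → {s3,s5,s8} and {s1}.
Stable partition: {s6} | {s3,s5,s8} | {s7} | {s2} | {s1} — 5 equivalence classes.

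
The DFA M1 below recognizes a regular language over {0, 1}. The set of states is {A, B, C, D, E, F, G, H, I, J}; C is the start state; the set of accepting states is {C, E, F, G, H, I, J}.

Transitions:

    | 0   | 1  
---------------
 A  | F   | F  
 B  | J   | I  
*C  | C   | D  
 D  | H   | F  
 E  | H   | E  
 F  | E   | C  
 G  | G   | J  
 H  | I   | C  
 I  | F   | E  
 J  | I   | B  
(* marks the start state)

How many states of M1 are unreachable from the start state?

4

Starting at C and following transitions, the reachable set is {C, D, E, F, H, I}. That leaves A, B, G, J unreachable — 4 in total.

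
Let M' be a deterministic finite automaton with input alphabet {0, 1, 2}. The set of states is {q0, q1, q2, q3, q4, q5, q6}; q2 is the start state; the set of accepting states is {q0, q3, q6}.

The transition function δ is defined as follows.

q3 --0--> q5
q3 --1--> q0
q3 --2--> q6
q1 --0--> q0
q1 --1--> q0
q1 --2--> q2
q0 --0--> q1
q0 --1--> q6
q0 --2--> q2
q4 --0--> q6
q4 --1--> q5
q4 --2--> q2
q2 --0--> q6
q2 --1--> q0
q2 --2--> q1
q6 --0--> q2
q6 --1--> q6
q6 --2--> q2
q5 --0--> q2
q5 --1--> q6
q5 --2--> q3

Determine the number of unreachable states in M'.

3

Starting at q2 and following transitions, the reachable set is {q0, q1, q2, q6}. That leaves q3, q4, q5 unreachable — 3 in total.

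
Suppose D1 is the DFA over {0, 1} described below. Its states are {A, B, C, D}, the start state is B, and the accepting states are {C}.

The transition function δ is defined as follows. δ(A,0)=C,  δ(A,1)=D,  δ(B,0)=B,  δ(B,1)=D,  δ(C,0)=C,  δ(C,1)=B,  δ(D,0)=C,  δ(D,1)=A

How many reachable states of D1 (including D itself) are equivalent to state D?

All states are reachable from the start state.
P0 = {C} | {A,B,D}.
On input 0, block {A,B,D} splits into {A,D} and {B}.
Stable partition: {C} | {A,D} | {B} — 3 equivalence classes.
The equivalence class containing D is {A,D}, of size 2.

2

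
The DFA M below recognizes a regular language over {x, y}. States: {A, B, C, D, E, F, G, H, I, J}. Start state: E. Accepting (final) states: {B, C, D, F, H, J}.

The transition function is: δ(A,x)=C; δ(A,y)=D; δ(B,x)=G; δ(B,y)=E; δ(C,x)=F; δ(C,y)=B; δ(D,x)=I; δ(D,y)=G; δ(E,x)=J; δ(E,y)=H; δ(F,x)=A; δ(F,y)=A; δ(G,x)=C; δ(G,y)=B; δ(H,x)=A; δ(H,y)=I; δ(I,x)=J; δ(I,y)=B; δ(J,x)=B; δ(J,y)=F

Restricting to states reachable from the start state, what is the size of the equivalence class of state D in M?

4

Every state is reachable, so we keep all 10.
Initial partition by acceptance: {B,C,D,F,H,J} | {A,E,G,I}.
Split {B,C,D,F,H,J} by δ(·,x) → {B,D,F,H} and {C,J}.
The partition is now stable with 3 blocks: {B,D,F,H} | {A,E,G,I} | {C,J}.
The equivalence class containing D is {B,D,F,H}, of size 4.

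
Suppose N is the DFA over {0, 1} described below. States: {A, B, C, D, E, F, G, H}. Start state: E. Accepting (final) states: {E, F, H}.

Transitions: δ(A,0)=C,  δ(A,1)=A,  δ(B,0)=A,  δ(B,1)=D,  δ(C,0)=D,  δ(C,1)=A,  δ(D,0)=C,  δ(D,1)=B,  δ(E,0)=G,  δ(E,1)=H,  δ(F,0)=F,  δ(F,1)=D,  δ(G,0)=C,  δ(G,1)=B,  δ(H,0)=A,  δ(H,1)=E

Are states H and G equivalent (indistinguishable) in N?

No

States {F} cannot be reached from the start state, so discard them.
Start with accepting vs non-accepting: {E,H} | {A,B,C,D,G}.
Stable partition: {E,H} | {A,B,C,D,G} — 2 equivalence classes.
H and G end up in different blocks, so they are distinguishable. For instance, the string 'ε' is accepted from only H.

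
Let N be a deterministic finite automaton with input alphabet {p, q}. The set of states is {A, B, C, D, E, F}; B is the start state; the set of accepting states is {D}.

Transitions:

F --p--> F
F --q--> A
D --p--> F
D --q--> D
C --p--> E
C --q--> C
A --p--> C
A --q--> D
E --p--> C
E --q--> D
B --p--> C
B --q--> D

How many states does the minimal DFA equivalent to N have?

4

Every state is reachable, so we keep all 6.
Initial partition by acceptance: {D} | {A,B,C,E,F}.
Refine {A,B,C,E,F} on symbol q: members go to different blocks, giving {A,B,E} and {C,F}.
Refine {C,F} on symbol p: members go to different blocks, giving {C} and {F}.
The partition is now stable with 4 blocks: {D} | {A,B,E} | {C} | {F}.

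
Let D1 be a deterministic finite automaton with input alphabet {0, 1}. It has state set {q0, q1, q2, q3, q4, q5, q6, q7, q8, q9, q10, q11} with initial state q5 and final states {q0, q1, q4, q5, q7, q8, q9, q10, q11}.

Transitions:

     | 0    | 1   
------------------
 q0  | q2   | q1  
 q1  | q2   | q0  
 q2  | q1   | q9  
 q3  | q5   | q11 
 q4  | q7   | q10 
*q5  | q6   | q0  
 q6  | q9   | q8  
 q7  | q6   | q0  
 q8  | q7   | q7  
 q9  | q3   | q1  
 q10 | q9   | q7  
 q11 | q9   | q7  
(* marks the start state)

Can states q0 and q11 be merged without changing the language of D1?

Reachable states from the start: {q0,q1,q2,q3,q5,q6,q7,q8,q9,q11}. Unreachable: {q4,q10} — drop them.
P0 = {q0,q1,q5,q7,q8,q9,q11} | {q2,q3,q6}.
Split {q0,q1,q5,q7,q8,q9,q11} by δ(·,0) → {q0,q1,q5,q7,q9} and {q8,q11}.
On input 1, block {q2,q3,q6} splits into {q3,q6} and {q2}.
Split {q0,q1,q5,q7,q9} by δ(·,0) → {q5,q7,q9} and {q0,q1}.
The partition is now stable with 5 blocks: {q5,q7,q9} | {q3,q6} | {q8,q11} | {q2} | {q0,q1}.
q0 and q11 end up in different blocks, so they are distinguishable. For instance, the string '0' is accepted from only q11.

No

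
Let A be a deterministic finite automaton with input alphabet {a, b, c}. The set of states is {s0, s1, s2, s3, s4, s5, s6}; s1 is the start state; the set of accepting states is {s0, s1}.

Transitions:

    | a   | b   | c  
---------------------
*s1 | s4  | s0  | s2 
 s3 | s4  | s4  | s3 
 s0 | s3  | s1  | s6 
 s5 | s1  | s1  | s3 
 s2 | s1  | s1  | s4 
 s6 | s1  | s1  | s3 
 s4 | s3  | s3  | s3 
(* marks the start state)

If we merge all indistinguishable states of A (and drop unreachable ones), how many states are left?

Reachable states from the start: {s0,s1,s2,s3,s4,s6}. Unreachable: {s5} — drop them.
Initial partition by acceptance: {s0,s1} | {s2,s3,s4,s6}.
On input a, block {s2,s3,s4,s6} splits into {s2,s6} and {s3,s4}.
No further refinement is possible. Final partition (3 blocks): {s0,s1} | {s2,s6} | {s3,s4}.

3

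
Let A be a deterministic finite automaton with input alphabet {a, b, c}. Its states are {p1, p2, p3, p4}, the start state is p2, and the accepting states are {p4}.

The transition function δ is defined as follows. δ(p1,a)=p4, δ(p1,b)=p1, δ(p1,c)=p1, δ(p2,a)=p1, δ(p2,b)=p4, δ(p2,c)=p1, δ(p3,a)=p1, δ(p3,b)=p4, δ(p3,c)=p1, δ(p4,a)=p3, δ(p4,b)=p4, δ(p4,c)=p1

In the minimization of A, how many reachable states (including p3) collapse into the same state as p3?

2

Every state is reachable, so we keep all 4.
Initial partition by acceptance: {p4} | {p1,p2,p3}.
On input a, block {p1,p2,p3} splits into {p2,p3} and {p1}.
Stable partition: {p4} | {p2,p3} | {p1} — 3 equivalence classes.
The equivalence class containing p3 is {p2,p3}, of size 2.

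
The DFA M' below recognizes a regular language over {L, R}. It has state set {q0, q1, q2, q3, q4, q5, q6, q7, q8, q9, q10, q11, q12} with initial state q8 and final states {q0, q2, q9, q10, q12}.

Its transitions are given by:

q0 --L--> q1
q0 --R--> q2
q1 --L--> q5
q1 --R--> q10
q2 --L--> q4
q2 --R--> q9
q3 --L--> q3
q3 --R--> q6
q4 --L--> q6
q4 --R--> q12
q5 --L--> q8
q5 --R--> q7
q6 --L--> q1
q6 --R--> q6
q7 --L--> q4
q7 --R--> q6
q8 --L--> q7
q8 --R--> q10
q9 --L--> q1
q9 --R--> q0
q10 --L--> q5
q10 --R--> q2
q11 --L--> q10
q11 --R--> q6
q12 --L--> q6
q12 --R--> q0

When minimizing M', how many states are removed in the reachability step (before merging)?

2

No path from q8 leads to q3, q11; the other 11 states are all reachable.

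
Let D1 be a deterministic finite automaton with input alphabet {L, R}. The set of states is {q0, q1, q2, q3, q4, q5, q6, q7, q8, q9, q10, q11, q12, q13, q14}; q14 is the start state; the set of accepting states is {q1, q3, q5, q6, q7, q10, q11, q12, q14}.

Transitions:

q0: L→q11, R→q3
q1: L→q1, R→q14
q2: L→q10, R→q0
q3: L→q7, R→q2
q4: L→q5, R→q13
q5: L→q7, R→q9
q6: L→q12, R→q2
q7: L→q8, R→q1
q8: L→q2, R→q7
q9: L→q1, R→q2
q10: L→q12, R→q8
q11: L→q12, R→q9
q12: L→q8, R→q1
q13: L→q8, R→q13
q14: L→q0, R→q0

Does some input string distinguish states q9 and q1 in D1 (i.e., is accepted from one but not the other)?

Yes

Reachable states from the start: {q0,q1,q2,q3,q7,q8,q9,q10,q11,q12,q14}. Unreachable: {q4,q5,q6,q13} — drop them.
P0 = {q1,q3,q7,q10,q11,q12,q14} | {q0,q2,q8,q9}.
Refine {q1,q3,q7,q10,q11,q12,q14} on symbol L: members go to different blocks, giving {q1,q3,q10,q11} and {q7,q12,q14}.
Refine {q1,q3,q10,q11} on symbol L: members go to different blocks, giving {q3,q10,q11} and {q1}.
Refine {q0,q2,q8,q9} on symbol L: members go to different blocks, giving {q0,q2} and {q8} and {q9}.
Split {q3,q10,q11} by δ(·,R) → {q3} and {q10} and {q11}.
Refine {q0,q2} on symbol L: members go to different blocks, giving {q0} and {q2}.
On input L, block {q7,q12,q14} splits into {q7,q12} and {q14}.
Stable partition: {q3} | {q0} | {q7,q12} | {q1} | {q8} | {q9} | {q10} | {q11} | {q2} | {q14} — 10 equivalence classes.
q9 and q1 end up in different blocks, so they are distinguishable. For instance, the string 'ε' is accepted from only q1.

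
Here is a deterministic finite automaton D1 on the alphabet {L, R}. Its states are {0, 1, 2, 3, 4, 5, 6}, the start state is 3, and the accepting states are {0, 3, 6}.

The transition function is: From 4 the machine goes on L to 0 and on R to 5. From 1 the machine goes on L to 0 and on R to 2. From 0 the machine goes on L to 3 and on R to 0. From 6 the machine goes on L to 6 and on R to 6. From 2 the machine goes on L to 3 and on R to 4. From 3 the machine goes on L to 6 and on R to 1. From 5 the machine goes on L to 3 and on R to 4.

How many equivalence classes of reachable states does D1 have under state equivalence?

All states are reachable from the start state.
Initial partition by acceptance: {0,3,6} | {1,2,4,5}.
Split {0,3,6} by δ(·,R) → {0,6} and {3}.
Split {0,6} by δ(·,L) → {0} and {6}.
On input L, block {1,2,4,5} splits into {1,4} and {2,5}.
No further refinement is possible. Final partition (5 blocks): {0} | {1,4} | {3} | {6} | {2,5}.

5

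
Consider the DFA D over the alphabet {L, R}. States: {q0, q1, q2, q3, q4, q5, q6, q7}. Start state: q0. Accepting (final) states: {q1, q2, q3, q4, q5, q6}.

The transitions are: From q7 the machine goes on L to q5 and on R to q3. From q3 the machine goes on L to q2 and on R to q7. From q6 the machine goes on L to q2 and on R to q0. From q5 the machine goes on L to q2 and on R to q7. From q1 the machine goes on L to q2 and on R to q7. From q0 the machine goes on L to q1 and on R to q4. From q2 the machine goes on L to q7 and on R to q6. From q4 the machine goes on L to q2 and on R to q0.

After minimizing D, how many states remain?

P0 = {q1,q2,q3,q4,q5,q6} | {q0,q7}.
Split {q1,q2,q3,q4,q5,q6} by δ(·,L) → {q1,q3,q4,q5,q6} and {q2}.
Stable partition: {q1,q3,q4,q5,q6} | {q0,q7} | {q2} — 3 equivalence classes.

3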